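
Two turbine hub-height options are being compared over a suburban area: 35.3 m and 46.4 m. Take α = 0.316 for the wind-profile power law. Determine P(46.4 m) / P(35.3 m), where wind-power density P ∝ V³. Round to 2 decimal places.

Speed ratio: V_B/V_A = (z_B/z_A)^α = (46.4/35.3)^0.316 = (1.3144)^0.316 = 1.09024
Power-density ratio: P_B/P_A = (V_B/V_A)³ = (1.09024)³ = 1.29589

1.30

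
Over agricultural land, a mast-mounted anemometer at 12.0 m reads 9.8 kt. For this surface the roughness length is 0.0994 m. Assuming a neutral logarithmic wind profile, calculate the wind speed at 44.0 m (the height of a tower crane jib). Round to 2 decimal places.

12.46 kt

Log law: V(z) ∝ ln(z/z₀), so V₂/V₁ = ln(z₂/z₀) / ln(z₁/z₀).
ln(44.0/0.0994) = 6.0928, ln(12.0/0.0994) = 4.7935
V₂ = 9.8 × 6.0928/4.7935 = 9.8 × 1.2711 = 12.4563 kt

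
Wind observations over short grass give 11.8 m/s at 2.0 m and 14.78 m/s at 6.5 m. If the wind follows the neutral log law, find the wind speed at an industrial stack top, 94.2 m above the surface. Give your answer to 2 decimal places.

Log law: V ∝ ln(z/z₀). From the pair, with r = V₁/V₂ = 0.79838,
ln z₀ = (ln z₁ − r·ln z₂)/(1 − r) = (0.6931 − 0.79838×1.8718)/0.20162 = -3.9740 → z₀ = 0.01880 m
V₃ = V₁ · ln(z₃/z₀)/ln(z₁/z₀) = 11.8 × 8.5194/4.6672 = 21.5397 m/s

21.54 m/s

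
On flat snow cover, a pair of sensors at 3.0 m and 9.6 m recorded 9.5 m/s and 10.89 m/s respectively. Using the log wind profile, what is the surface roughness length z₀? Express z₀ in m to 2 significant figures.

Log law: V(z) ∝ ln(z/z₀). With r = V₁/V₂ = 9.5/10.89 = 0.87236,
r · ln(z₂/z₀) = ln(z₁/z₀) ⇒ ln z₀ = (ln z₁ − r·ln z₂)/(1 − r)
ln z₀ = (1.09861 − 0.87236×2.26176) / 0.12764 = -6.8510
z₀ = exp(-6.8510) = 0.001058 m

z₀ ≈ 0.0011 m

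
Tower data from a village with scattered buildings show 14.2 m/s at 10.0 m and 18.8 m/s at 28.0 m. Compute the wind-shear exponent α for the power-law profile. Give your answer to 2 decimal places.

α ≈ 0.27

Power law: V₂/V₁ = (z₂/z₁)^α ⇒ α = ln(V₂/V₁) / ln(z₂/z₁)
α = ln(18.8/14.2) / ln(28.0/10.0) = ln(1.3239) / ln(2.8000)
  = 0.28061 / 1.02962 = 0.27254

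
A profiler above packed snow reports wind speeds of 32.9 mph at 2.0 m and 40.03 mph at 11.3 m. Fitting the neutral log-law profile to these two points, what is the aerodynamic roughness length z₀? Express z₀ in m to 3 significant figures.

z₀ ≈ 0.000677 m

Log law: V(z) ∝ ln(z/z₀). With r = V₁/V₂ = 32.9/40.03 = 0.82188,
r · ln(z₂/z₀) = ln(z₁/z₀) ⇒ ln z₀ = (ln z₁ − r·ln z₂)/(1 − r)
ln z₀ = (0.69315 − 0.82188×2.42480) / 0.17812 = -7.2972
z₀ = exp(-7.2972) = 0.0006774 m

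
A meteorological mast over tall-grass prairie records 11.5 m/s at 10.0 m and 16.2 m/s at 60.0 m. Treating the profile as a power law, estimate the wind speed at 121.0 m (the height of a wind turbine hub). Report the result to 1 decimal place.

First find α: α = ln(V₂/V₁)/ln(z₂/z₁) = ln(16.2/11.5)/ln(60.0/10.0) = 0.34266/1.79176 = 0.1912
Extrapolate from 60.0 m to 121.0 m: V₃ = 16.2 × (121.0/60.0)^0.1912 = 16.2 × 1.1436 = 18.5257 m/s

18.5 m/s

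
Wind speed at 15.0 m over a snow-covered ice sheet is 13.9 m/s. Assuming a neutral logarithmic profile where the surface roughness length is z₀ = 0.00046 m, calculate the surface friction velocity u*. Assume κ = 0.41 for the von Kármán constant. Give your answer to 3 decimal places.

u* ≈ 0.548 m/s

Log law: V(z) = (u*/κ) · ln(z/z₀) ⇒ u* = κ · V / ln(z/z₀)
u* = 0.41 × 13.9 / ln(15.0/0.00046) = 0.41 × 13.9 / 10.3923
   = 5.6990 / 10.3923 = 0.5484 m/s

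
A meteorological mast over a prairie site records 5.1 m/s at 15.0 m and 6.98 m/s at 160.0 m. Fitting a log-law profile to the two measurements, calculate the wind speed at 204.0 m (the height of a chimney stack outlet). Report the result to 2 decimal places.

7.17 m/s

Log law: V ∝ ln(z/z₀). From the pair, with r = V₁/V₂ = 0.73066,
ln z₀ = (ln z₁ − r·ln z₂)/(1 − r) = (2.7081 − 0.73066×5.0752)/0.26934 = -3.7134 → z₀ = 0.02439 m
V₃ = V₁ · ln(z₃/z₀)/ln(z₁/z₀) = 5.1 × 9.0315/6.4215 = 7.1730 m/s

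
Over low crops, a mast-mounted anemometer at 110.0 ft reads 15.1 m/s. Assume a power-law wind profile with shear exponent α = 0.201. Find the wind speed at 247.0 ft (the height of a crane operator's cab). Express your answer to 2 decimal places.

Power-law profile: V₂ = V₁ · (z₂/z₁)^α
V₂ = 15.1 × (247.0/110.0)^0.201 = 15.1 × (2.2455)^0.201
    = 15.1 × 1.1766 = 17.7660 m/s

17.77 m/s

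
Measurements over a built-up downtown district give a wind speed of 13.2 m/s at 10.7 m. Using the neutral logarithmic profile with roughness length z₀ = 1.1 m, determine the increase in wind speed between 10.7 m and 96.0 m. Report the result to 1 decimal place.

Log law: V₂ = V₁ · ln(z₂/z₀)/ln(z₁/z₀) = 13.2 × 4.4690/2.2749 = 25.9310 m/s
ΔV = 25.9310 − 13.2 = 12.7310 m/s

12.7 m/s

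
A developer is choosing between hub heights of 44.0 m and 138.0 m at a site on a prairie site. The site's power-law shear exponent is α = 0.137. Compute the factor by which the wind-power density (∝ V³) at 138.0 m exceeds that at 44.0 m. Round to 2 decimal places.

1.60

Speed ratio: V_B/V_A = (z_B/z_A)^α = (138.0/44.0)^0.137 = (3.1364)^0.137 = 1.16953
Power-density ratio: P_B/P_A = (V_B/V_A)³ = (1.16953)³ = 1.59967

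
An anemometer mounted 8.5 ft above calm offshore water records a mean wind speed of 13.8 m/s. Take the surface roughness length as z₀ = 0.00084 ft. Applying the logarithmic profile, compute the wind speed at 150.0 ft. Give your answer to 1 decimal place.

18.1 m/s

Log law: V(z) ∝ ln(z/z₀), so V₂/V₁ = ln(z₂/z₀) / ln(z₁/z₀).
ln(150.0/0.00084) = 12.0927, ln(8.5/0.00084) = 9.2222
V₂ = 13.8 × 12.0927/9.2222 = 13.8 × 1.3113 = 18.0955 m/s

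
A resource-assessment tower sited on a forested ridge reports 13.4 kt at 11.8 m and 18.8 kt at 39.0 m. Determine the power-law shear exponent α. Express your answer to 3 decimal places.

α ≈ 0.283

Power law: V₂/V₁ = (z₂/z₁)^α ⇒ α = ln(V₂/V₁) / ln(z₂/z₁)
α = ln(18.8/13.4) / ln(39.0/11.8) = ln(1.4030) / ln(3.3051)
  = 0.33860 / 1.19546 = 0.28324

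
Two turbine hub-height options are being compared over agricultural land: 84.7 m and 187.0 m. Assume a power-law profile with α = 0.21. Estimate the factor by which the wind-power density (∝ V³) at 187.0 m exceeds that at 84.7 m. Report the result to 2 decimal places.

1.65

Speed ratio: V_B/V_A = (z_B/z_A)^α = (187.0/84.7)^0.21 = (2.2078)^0.21 = 1.18095
Power-density ratio: P_B/P_A = (V_B/V_A)³ = (1.18095)³ = 1.64700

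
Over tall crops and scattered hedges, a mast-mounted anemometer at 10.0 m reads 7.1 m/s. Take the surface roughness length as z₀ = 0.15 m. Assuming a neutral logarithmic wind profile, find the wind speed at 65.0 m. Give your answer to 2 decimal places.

10.26 m/s

Log law: V(z) ∝ ln(z/z₀), so V₂/V₁ = ln(z₂/z₀) / ln(z₁/z₀).
ln(65.0/0.15) = 6.0715, ln(10.0/0.15) = 4.1997
V₂ = 7.1 × 6.0715/4.1997 = 7.1 × 1.4457 = 10.2645 m/s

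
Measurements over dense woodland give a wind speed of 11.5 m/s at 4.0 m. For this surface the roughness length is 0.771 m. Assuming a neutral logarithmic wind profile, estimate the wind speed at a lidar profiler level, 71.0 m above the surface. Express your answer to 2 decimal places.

Log law: V(z) ∝ ln(z/z₀), so V₂/V₁ = ln(z₂/z₀) / ln(z₁/z₀).
ln(71.0/0.771) = 4.5227, ln(4.0/0.771) = 1.6464
V₂ = 11.5 × 4.5227/1.6464 = 11.5 × 2.7471 = 31.5918 m/s

31.59 m/s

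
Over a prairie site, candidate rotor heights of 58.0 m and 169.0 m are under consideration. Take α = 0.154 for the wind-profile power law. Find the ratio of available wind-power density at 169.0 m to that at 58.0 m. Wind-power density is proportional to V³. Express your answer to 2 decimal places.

Speed ratio: V_B/V_A = (z_B/z_A)^α = (169.0/58.0)^0.154 = (2.9138)^0.154 = 1.17903
Power-density ratio: P_B/P_A = (V_B/V_A)³ = (1.17903)³ = 1.63900

1.64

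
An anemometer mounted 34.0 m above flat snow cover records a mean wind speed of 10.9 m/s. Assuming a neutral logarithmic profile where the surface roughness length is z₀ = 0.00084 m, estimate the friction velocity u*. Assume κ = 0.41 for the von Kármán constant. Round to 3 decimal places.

Log law: V(z) = (u*/κ) · ln(z/z₀) ⇒ u* = κ · V / ln(z/z₀)
u* = 0.41 × 10.9 / ln(34.0/0.00084) = 0.41 × 10.9 / 10.6085
   = 4.4690 / 10.6085 = 0.4213 m/s

u* ≈ 0.421 m/s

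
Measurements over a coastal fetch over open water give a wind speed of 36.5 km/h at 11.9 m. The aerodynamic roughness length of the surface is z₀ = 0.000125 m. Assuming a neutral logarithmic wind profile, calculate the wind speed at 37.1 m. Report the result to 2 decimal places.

Log law: V(z) ∝ ln(z/z₀), so V₂/V₁ = ln(z₂/z₀) / ln(z₁/z₀).
ln(37.1/0.000125) = 12.6008, ln(11.9/0.000125) = 11.4637
V₂ = 36.5 × 12.6008/11.4637 = 36.5 × 1.0992 = 40.1204 km/h

40.12 km/h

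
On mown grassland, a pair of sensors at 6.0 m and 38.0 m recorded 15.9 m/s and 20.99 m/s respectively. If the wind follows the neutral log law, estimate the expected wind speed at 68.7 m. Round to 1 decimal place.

Log law: V ∝ ln(z/z₀). From the pair, with r = V₁/V₂ = 0.75750,
ln z₀ = (ln z₁ − r·ln z₂)/(1 − r) = (1.7918 − 0.75750×3.6376)/0.24250 = -3.9742 → z₀ = 0.01879 m
V₃ = V₁ · ln(z₃/z₀)/ln(z₁/z₀) = 15.9 × 8.2039/5.7659 = 22.6229 m/s

22.6 m/s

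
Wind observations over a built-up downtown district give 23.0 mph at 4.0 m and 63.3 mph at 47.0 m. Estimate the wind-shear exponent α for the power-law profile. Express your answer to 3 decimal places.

α ≈ 0.411

Power law: V₂/V₁ = (z₂/z₁)^α ⇒ α = ln(V₂/V₁) / ln(z₂/z₁)
α = ln(63.3/23.0) / ln(47.0/4.0) = ln(2.7522) / ln(11.7500)
  = 1.01239 / 2.46385 = 0.41090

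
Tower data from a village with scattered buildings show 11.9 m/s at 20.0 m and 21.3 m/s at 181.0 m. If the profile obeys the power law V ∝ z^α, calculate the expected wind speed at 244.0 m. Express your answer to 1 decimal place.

23.0 m/s

First find α: α = ln(V₂/V₁)/ln(z₂/z₁) = ln(21.3/11.9)/ln(181.0/20.0) = 0.58217/2.20276 = 0.2643
Extrapolate from 181.0 m to 244.0 m: V₃ = 21.3 × (244.0/181.0)^0.2643 = 21.3 × 1.0821 = 23.0495 m/s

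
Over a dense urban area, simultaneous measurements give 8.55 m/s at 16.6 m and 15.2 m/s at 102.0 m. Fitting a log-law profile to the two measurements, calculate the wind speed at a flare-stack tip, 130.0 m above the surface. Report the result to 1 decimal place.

Log law: V ∝ ln(z/z₀). From the pair, with r = V₁/V₂ = 0.56250,
ln z₀ = (ln z₁ − r·ln z₂)/(1 − r) = (2.8094 − 0.56250×4.6250)/0.43750 = 0.4751 → z₀ = 1.608 m
V₃ = V₁ · ln(z₃/z₀)/ln(z₁/z₀) = 8.55 × 4.3924/2.3343 = 16.0884 m/s

16.1 m/s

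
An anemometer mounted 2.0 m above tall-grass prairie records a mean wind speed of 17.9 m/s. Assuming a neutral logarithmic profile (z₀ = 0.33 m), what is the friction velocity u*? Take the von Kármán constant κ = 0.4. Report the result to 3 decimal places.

Log law: V(z) = (u*/κ) · ln(z/z₀) ⇒ u* = κ · V / ln(z/z₀)
u* = 0.4 × 17.9 / ln(2.0/0.33) = 0.4 × 17.9 / 1.8018
   = 7.1600 / 1.8018 = 3.9738 m/s

u* ≈ 3.974 m/s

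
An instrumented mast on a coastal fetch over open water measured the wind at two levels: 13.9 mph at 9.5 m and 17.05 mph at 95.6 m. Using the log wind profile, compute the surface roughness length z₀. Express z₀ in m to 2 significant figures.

Log law: V(z) ∝ ln(z/z₀). With r = V₁/V₂ = 13.9/17.05 = 0.81525,
r · ln(z₂/z₀) = ln(z₁/z₀) ⇒ ln z₀ = (ln z₁ − r·ln z₂)/(1 − r)
ln z₀ = (2.25129 − 0.81525×4.56017) / 0.18475 = -7.9371
z₀ = exp(-7.9371) = 0.0003572 m

z₀ ≈ 0.00036 m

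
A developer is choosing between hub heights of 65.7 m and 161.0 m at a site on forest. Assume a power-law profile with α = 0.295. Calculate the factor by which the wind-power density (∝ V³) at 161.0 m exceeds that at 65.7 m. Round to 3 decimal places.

Speed ratio: V_B/V_A = (z_B/z_A)^α = (161.0/65.7)^0.295 = (2.4505)^0.295 = 1.30266
Power-density ratio: P_B/P_A = (V_B/V_A)³ = (1.30266)³ = 2.21053

2.211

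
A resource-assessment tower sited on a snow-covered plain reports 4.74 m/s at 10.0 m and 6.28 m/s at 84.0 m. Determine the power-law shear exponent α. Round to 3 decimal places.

α ≈ 0.132

Power law: V₂/V₁ = (z₂/z₁)^α ⇒ α = ln(V₂/V₁) / ln(z₂/z₁)
α = ln(6.28/4.74) / ln(84.0/10.0) = ln(1.3249) / ln(8.4000)
  = 0.28133 / 2.12823 = 0.13219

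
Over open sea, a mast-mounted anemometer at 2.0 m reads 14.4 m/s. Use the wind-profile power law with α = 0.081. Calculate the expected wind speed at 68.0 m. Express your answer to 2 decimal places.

19.16 m/s

Power-law profile: V₂ = V₁ · (z₂/z₁)^α
V₂ = 14.4 × (68.0/2.0)^0.081 = 14.4 × (34.0000)^0.081
    = 14.4 × 1.3306 = 19.1607 m/s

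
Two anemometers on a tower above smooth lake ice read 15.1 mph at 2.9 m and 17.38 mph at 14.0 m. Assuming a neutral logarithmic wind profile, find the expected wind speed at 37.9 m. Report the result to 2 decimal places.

18.82 mph

Log law: V ∝ ln(z/z₀). From the pair, with r = V₁/V₂ = 0.86881,
ln z₀ = (ln z₁ − r·ln z₂)/(1 − r) = (1.0647 − 0.86881×2.6391)/0.13119 = -9.3619 → z₀ = 0.00008594 m
V₃ = V₁ · ln(z₃/z₀)/ln(z₁/z₀) = 15.1 × 12.9968/10.4266 = 18.8223 mph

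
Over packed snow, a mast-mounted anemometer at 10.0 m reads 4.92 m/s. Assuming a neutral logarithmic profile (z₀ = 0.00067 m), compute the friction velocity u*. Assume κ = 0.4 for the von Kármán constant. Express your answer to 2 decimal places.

Log law: V(z) = (u*/κ) · ln(z/z₀) ⇒ u* = κ · V / ln(z/z₀)
u* = 0.4 × 4.92 / ln(10.0/0.00067) = 0.4 × 4.92 / 9.6108
   = 1.9680 / 9.6108 = 0.2048 m/s

u* ≈ 0.20 m/s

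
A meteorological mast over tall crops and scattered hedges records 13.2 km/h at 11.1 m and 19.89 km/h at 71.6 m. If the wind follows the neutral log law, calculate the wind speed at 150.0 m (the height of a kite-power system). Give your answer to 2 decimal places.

22.54 km/h

Log law: V ∝ ln(z/z₀). From the pair, with r = V₁/V₂ = 0.66365,
ln z₀ = (ln z₁ − r·ln z₂)/(1 − r) = (2.4069 − 0.66365×4.2711)/0.33635 = -1.2712 → z₀ = 0.2805 m
V₃ = V₁ · ln(z₃/z₀)/ln(z₁/z₀) = 13.2 × 6.2818/3.6781 = 22.5440 km/h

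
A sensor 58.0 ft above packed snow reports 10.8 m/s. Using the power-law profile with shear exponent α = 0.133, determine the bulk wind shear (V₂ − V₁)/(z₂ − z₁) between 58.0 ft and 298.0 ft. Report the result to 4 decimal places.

Power law: V₂ = V₁ · (z₂/z₁)^α = 10.8 × (5.1379)^0.133 = 13.4264 m/s
ΔV/Δz = (13.4264 − 10.8)/(298.0 − 58.0) = 2.6264/240.0000 = 0.01094 m/s/ft

0.0109 m/s/ft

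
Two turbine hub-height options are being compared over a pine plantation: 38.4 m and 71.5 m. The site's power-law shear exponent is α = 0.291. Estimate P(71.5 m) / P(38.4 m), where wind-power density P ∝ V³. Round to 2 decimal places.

1.72

Speed ratio: V_B/V_A = (z_B/z_A)^α = (71.5/38.4)^0.291 = (1.8620)^0.291 = 1.19829
Power-density ratio: P_B/P_A = (V_B/V_A)³ = (1.19829)³ = 1.72063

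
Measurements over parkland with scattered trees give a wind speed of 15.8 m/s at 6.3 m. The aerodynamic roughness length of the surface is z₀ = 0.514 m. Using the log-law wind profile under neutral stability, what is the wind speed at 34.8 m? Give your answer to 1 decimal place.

Log law: V(z) ∝ ln(z/z₀), so V₂/V₁ = ln(z₂/z₀) / ln(z₁/z₀).
ln(34.8/0.514) = 4.2151, ln(6.3/0.514) = 2.5061
V₂ = 15.8 × 4.2151/2.5061 = 15.8 × 1.6820 = 26.5751 m/s

26.6 m/s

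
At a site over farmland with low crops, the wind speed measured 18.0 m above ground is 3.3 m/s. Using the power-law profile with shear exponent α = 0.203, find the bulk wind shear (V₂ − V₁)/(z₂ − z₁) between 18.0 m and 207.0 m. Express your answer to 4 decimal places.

Power law: V₂ = V₁ · (z₂/z₁)^α = 3.3 × (11.5000)^0.203 = 5.4180 m/s
ΔV/Δz = (5.4180 − 3.3)/(207.0 − 18.0) = 2.1180/189.0000 = 0.01121 m/s/m

0.0112 m/s/m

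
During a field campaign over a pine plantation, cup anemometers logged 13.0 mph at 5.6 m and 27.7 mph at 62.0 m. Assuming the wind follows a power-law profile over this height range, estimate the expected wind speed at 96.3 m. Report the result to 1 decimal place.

31.8 mph

First find α: α = ln(V₂/V₁)/ln(z₂/z₁) = ln(27.7/13.0)/ln(62.0/5.6) = 0.75648/2.40437 = 0.3146
Extrapolate from 62.0 m to 96.3 m: V₃ = 27.7 × (96.3/62.0)^0.3146 = 27.7 × 1.1486 = 31.8162 mph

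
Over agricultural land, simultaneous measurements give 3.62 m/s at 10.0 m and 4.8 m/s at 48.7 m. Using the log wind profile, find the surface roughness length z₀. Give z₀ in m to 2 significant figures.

z₀ ≈ 0.078 m

Log law: V(z) ∝ ln(z/z₀). With r = V₁/V₂ = 3.62/4.8 = 0.75417,
r · ln(z₂/z₀) = ln(z₁/z₀) ⇒ ln z₀ = (ln z₁ − r·ln z₂)/(1 − r)
ln z₀ = (2.30259 − 0.75417×3.88568) / 0.24583 = -2.5540
z₀ = exp(-2.5540) = 0.07777 m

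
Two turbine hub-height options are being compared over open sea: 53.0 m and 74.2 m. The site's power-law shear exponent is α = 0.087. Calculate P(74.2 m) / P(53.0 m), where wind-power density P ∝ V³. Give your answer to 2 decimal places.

1.09

Speed ratio: V_B/V_A = (z_B/z_A)^α = (74.2/53.0)^0.087 = (1.4000)^0.087 = 1.02971
Power-density ratio: P_B/P_A = (V_B/V_A)³ = (1.02971)³ = 1.09179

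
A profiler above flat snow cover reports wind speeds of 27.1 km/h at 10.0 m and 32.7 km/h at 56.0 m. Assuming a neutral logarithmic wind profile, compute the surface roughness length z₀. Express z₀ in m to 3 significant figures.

Log law: V(z) ∝ ln(z/z₀). With r = V₁/V₂ = 27.1/32.7 = 0.82875,
r · ln(z₂/z₀) = ln(z₁/z₀) ⇒ ln z₀ = (ln z₁ − r·ln z₂)/(1 − r)
ln z₀ = (2.30259 − 0.82875×4.02535) / 0.17125 = -6.0344
z₀ = exp(-6.0344) = 0.002395 m

z₀ ≈ 0.00239 m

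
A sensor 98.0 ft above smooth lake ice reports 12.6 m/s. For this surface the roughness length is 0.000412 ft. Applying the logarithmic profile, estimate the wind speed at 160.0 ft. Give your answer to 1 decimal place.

Log law: V(z) ∝ ln(z/z₀), so V₂/V₁ = ln(z₂/z₀) / ln(z₁/z₀).
ln(160.0/0.000412) = 12.8697, ln(98.0/0.000412) = 12.3795
V₂ = 12.6 × 12.8697/12.3795 = 12.6 × 1.0396 = 13.0989 m/s

13.1 m/s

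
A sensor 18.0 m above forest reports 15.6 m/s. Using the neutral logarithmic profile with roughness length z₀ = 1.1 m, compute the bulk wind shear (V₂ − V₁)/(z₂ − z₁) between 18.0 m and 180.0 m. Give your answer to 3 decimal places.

Log law: V₂ = V₁ · ln(z₂/z₀)/ln(z₁/z₀) = 15.6 × 5.0976/2.7951 = 28.4514 m/s
ΔV/Δz = (28.4514 − 15.6)/(180.0 − 18.0) = 12.8514/162.0000 = 0.07933 m/s/m

0.079 m/s/m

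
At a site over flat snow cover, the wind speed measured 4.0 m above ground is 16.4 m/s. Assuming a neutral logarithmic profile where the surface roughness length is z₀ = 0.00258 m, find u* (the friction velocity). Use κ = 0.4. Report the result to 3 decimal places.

u* ≈ 0.893 m/s

Log law: V(z) = (u*/κ) · ln(z/z₀) ⇒ u* = κ · V / ln(z/z₀)
u* = 0.4 × 16.4 / ln(4.0/0.00258) = 0.4 × 16.4 / 7.3463
   = 6.5600 / 7.3463 = 0.8930 m/s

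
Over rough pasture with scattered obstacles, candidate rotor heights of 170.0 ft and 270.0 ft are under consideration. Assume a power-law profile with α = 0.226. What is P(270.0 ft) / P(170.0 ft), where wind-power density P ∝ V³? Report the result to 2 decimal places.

Speed ratio: V_B/V_A = (z_B/z_A)^α = (270.0/170.0)^0.226 = (1.5882)^0.226 = 1.11021
Power-density ratio: P_B/P_A = (V_B/V_A)³ = (1.11021)³ = 1.36842

1.37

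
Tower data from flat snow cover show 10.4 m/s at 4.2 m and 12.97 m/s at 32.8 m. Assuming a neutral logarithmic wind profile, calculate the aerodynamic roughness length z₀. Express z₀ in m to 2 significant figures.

z₀ ≈ 0.0010 m

Log law: V(z) ∝ ln(z/z₀). With r = V₁/V₂ = 10.4/12.97 = 0.80185,
r · ln(z₂/z₀) = ln(z₁/z₀) ⇒ ln z₀ = (ln z₁ − r·ln z₂)/(1 − r)
ln z₀ = (1.43508 − 0.80185×3.49043) / 0.19815 = -6.8823
z₀ = exp(-6.8823) = 0.001026 m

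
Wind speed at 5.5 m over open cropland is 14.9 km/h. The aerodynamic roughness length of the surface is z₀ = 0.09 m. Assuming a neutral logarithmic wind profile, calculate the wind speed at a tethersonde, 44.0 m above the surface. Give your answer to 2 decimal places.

22.43 km/h

Log law: V(z) ∝ ln(z/z₀), so V₂/V₁ = ln(z₂/z₀) / ln(z₁/z₀).
ln(44.0/0.09) = 6.1921, ln(5.5/0.09) = 4.1127
V₂ = 14.9 × 6.1921/4.1127 = 14.9 × 1.5056 = 22.4337 km/h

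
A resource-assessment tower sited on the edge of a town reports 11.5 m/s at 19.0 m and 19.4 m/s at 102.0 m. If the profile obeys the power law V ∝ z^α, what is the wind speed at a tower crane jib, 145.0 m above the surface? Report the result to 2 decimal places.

21.64 m/s

First find α: α = ln(V₂/V₁)/ln(z₂/z₁) = ln(19.4/11.5)/ln(102.0/19.0) = 0.52293/1.68053 = 0.3112
Extrapolate from 102.0 m to 145.0 m: V₃ = 19.4 × (145.0/102.0)^0.3112 = 19.4 × 1.1157 = 21.6440 m/s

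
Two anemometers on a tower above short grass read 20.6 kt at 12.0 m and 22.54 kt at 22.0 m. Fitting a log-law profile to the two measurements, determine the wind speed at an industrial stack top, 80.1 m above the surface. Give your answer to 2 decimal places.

Log law: V ∝ ln(z/z₀). From the pair, with r = V₁/V₂ = 0.91393,
ln z₀ = (ln z₁ − r·ln z₂)/(1 − r) = (2.4849 − 0.91393×3.0910)/0.08607 = -3.9514 → z₀ = 0.01923 m
V₃ = V₁ · ln(z₃/z₀)/ln(z₁/z₀) = 20.6 × 8.3347/6.4363 = 26.6759 kt

26.68 kt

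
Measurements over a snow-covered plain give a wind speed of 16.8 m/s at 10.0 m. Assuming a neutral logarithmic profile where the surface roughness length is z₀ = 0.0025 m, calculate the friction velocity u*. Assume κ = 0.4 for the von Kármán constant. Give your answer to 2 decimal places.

u* ≈ 0.81 m/s

Log law: V(z) = (u*/κ) · ln(z/z₀) ⇒ u* = κ · V / ln(z/z₀)
u* = 0.4 × 16.8 / ln(10.0/0.0025) = 0.4 × 16.8 / 8.2940
   = 6.7200 / 8.2940 = 0.8102 m/s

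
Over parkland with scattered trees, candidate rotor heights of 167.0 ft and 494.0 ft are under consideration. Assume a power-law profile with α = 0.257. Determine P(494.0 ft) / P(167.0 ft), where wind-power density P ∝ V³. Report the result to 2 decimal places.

2.31

Speed ratio: V_B/V_A = (z_B/z_A)^α = (494.0/167.0)^0.257 = (2.9581)^0.257 = 1.32145
Power-density ratio: P_B/P_A = (V_B/V_A)³ = (1.32145)³ = 2.30754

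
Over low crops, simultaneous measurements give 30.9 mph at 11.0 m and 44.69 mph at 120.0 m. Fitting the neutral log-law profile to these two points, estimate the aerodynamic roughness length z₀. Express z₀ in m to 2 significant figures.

Log law: V(z) ∝ ln(z/z₀). With r = V₁/V₂ = 30.9/44.69 = 0.69143,
r · ln(z₂/z₀) = ln(z₁/z₀) ⇒ ln z₀ = (ln z₁ − r·ln z₂)/(1 − r)
ln z₀ = (2.39790 − 0.69143×4.78749) / 0.30857 = -2.9566
z₀ = exp(-2.9566) = 0.05200 m

z₀ ≈ 0.052 m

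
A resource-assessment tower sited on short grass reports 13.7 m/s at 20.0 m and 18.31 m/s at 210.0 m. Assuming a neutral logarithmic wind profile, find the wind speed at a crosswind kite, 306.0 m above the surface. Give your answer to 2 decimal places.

Log law: V ∝ ln(z/z₀). From the pair, with r = V₁/V₂ = 0.74823,
ln z₀ = (ln z₁ − r·ln z₂)/(1 − r) = (2.9957 − 0.74823×5.3471)/0.25177 = -3.9921 → z₀ = 0.01846 m
V₃ = V₁ · ln(z₃/z₀)/ln(z₁/z₀) = 13.7 × 9.7157/6.9878 = 19.0481 m/s

19.05 m/s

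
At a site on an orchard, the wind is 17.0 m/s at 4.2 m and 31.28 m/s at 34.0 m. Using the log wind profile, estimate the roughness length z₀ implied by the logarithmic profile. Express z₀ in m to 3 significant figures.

Log law: V(z) ∝ ln(z/z₀). With r = V₁/V₂ = 17.0/31.28 = 0.54348,
r · ln(z₂/z₀) = ln(z₁/z₀) ⇒ ln z₀ = (ln z₁ − r·ln z₂)/(1 − r)
ln z₀ = (1.43508 − 0.54348×3.52636) / 0.45652 = -1.0545
z₀ = exp(-1.0545) = 0.3484 m

z₀ ≈ 0.348 m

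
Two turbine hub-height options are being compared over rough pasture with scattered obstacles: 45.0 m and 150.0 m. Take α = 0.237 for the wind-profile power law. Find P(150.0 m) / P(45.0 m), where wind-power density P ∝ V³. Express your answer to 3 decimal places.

Speed ratio: V_B/V_A = (z_B/z_A)^α = (150.0/45.0)^0.237 = (3.3333)^0.237 = 1.33022
Power-density ratio: P_B/P_A = (V_B/V_A)³ = (1.33022)³ = 2.35378

2.354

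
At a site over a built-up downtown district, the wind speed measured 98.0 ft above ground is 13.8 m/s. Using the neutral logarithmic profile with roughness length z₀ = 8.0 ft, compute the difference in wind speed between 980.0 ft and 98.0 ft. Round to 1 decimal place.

Log law: V₂ = V₁ · ln(z₂/z₀)/ln(z₁/z₀) = 13.8 × 4.8081/2.5055 = 26.4822 m/s
ΔV = 26.4822 − 13.8 = 12.6822 m/s

12.7 m/s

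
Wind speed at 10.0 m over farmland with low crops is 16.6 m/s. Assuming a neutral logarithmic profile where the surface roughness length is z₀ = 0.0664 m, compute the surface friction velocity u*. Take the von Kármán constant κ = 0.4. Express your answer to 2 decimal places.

Log law: V(z) = (u*/κ) · ln(z/z₀) ⇒ u* = κ · V / ln(z/z₀)
u* = 0.4 × 16.6 / ln(10.0/0.0664) = 0.4 × 16.6 / 5.0146
   = 6.6400 / 5.0146 = 1.3241 m/s

u* ≈ 1.32 m/s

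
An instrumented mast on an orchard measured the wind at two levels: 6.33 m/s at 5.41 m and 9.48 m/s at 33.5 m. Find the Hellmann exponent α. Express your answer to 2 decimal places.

Power law: V₂/V₁ = (z₂/z₁)^α ⇒ α = ln(V₂/V₁) / ln(z₂/z₁)
α = ln(9.48/6.33) / ln(33.5/5.41) = ln(1.4976) / ln(6.1922)
  = 0.40388 / 1.82330 = 0.22151

α ≈ 0.22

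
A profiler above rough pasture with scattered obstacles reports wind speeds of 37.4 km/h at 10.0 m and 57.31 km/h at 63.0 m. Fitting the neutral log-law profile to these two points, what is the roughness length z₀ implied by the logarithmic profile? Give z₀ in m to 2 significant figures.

Log law: V(z) ∝ ln(z/z₀). With r = V₁/V₂ = 37.4/57.31 = 0.65259,
r · ln(z₂/z₀) = ln(z₁/z₀) ⇒ ln z₀ = (ln z₁ − r·ln z₂)/(1 − r)
ln z₀ = (2.30259 − 0.65259×4.14313) / 0.34741 = -1.1548
z₀ = exp(-1.1548) = 0.3151 m

z₀ ≈ 0.32 m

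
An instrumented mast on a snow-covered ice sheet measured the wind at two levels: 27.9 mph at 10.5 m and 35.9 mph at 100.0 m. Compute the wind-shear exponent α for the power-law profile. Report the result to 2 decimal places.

Power law: V₂/V₁ = (z₂/z₁)^α ⇒ α = ln(V₂/V₁) / ln(z₂/z₁)
α = ln(35.9/27.9) / ln(100.0/10.5) = ln(1.2867) / ln(9.5238)
  = 0.25211 / 2.25379 = 0.11186

α ≈ 0.11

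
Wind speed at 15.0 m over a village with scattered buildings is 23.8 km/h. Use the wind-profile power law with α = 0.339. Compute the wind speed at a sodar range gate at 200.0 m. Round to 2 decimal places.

Power-law profile: V₂ = V₁ · (z₂/z₁)^α
V₂ = 23.8 × (200.0/15.0)^0.339 = 23.8 × (13.3333)^0.339
    = 23.8 × 2.4063 = 57.2705 km/h

57.27 km/h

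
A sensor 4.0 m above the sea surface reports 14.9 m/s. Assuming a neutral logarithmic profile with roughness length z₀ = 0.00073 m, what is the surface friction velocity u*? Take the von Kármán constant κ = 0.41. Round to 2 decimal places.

u* ≈ 0.71 m/s

Log law: V(z) = (u*/κ) · ln(z/z₀) ⇒ u* = κ · V / ln(z/z₀)
u* = 0.41 × 14.9 / ln(4.0/0.00073) = 0.41 × 14.9 / 8.6088
   = 6.1090 / 8.6088 = 0.7096 m/s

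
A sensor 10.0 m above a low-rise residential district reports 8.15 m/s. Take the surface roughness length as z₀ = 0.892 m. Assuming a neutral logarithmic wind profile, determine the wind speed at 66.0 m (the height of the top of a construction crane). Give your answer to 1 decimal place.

14.5 m/s

Log law: V(z) ∝ ln(z/z₀), so V₂/V₁ = ln(z₂/z₀) / ln(z₁/z₀).
ln(66.0/0.892) = 4.3039, ln(10.0/0.892) = 2.4169
V₂ = 8.15 × 4.3039/2.4169 = 8.15 × 1.7808 = 14.5134 m/s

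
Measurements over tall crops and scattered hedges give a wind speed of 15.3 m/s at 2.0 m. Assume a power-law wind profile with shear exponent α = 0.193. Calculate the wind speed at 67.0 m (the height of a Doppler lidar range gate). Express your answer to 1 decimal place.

Power-law profile: V₂ = V₁ · (z₂/z₁)^α
V₂ = 15.3 × (67.0/2.0)^0.193 = 15.3 × (33.5000)^0.193
    = 15.3 × 1.9694 = 30.1318 m/s

30.1 m/s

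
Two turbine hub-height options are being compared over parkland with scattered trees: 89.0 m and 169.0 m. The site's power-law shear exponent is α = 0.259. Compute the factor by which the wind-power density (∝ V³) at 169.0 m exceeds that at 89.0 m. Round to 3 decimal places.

1.646

Speed ratio: V_B/V_A = (z_B/z_A)^α = (169.0/89.0)^0.259 = (1.8989)^0.259 = 1.18068
Power-density ratio: P_B/P_A = (V_B/V_A)³ = (1.18068)³ = 1.64586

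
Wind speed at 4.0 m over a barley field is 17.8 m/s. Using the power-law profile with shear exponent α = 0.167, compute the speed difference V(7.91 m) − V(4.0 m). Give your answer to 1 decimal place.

Power law: V₂ = V₁ · (z₂/z₁)^α = 17.8 × (1.9775)^0.167 = 19.9467 m/s
ΔV = 19.9467 − 17.8 = 2.1467 m/s

2.1 m/s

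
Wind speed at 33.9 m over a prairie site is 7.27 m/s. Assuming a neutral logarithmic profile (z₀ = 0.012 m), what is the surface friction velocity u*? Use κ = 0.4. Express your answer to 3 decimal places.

Log law: V(z) = (u*/κ) · ln(z/z₀) ⇒ u* = κ · V / ln(z/z₀)
u* = 0.4 × 7.27 / ln(33.9/0.012) = 0.4 × 7.27 / 7.9463
   = 2.9080 / 7.9463 = 0.3660 m/s

u* ≈ 0.366 m/s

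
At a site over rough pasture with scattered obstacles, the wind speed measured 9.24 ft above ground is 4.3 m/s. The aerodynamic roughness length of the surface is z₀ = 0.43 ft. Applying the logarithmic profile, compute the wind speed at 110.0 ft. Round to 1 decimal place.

7.8 m/s

Log law: V(z) ∝ ln(z/z₀), so V₂/V₁ = ln(z₂/z₀) / ln(z₁/z₀).
ln(110.0/0.43) = 5.5445, ln(9.24/0.43) = 3.0675
V₂ = 4.3 × 5.5445/3.0675 = 4.3 × 1.8075 = 7.7721 m/s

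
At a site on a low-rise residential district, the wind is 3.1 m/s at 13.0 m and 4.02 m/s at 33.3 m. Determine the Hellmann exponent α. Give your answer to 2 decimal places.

α ≈ 0.28

Power law: V₂/V₁ = (z₂/z₁)^α ⇒ α = ln(V₂/V₁) / ln(z₂/z₁)
α = ln(4.02/3.1) / ln(33.3/13.0) = ln(1.2968) / ln(2.5615)
  = 0.25988 / 0.94061 = 0.27629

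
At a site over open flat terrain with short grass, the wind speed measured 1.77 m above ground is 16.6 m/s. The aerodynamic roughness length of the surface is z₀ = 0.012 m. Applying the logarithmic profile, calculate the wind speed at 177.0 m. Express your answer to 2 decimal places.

31.91 m/s

Log law: V(z) ∝ ln(z/z₀), so V₂/V₁ = ln(z₂/z₀) / ln(z₁/z₀).
ln(177.0/0.012) = 9.5990, ln(1.77/0.012) = 4.9938
V₂ = 16.6 × 9.5990/4.9938 = 16.6 × 1.9222 = 31.9081 m/s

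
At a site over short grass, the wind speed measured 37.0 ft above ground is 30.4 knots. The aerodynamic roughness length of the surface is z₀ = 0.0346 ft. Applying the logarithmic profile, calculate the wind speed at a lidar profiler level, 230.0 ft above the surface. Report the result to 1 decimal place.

Log law: V(z) ∝ ln(z/z₀), so V₂/V₁ = ln(z₂/z₀) / ln(z₁/z₀).
ln(230.0/0.0346) = 8.8020, ln(37.0/0.0346) = 6.9748
V₂ = 30.4 × 8.8020/6.9748 = 30.4 × 1.2620 = 38.3637 knots

38.4 knots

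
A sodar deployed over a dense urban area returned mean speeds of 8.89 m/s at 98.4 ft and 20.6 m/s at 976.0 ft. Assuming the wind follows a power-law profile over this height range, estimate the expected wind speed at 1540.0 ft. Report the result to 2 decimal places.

First find α: α = ln(V₂/V₁)/ln(z₂/z₁) = ln(20.6/8.89)/ln(976.0/98.4) = 0.84036/2.29442 = 0.3663
Extrapolate from 976.0 ft to 1540.0 ft: V₃ = 20.6 × (1540.0/976.0)^0.3663 = 20.6 × 1.1818 = 24.3452 m/s

24.35 m/s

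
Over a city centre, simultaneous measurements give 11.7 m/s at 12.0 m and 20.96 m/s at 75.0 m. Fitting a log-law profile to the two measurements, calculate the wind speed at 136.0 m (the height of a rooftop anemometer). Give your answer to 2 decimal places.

Log law: V ∝ ln(z/z₀). From the pair, with r = V₁/V₂ = 0.55821,
ln z₀ = (ln z₁ − r·ln z₂)/(1 − r) = (2.4849 − 0.55821×4.3175)/0.44179 = 0.1694 → z₀ = 1.185 m
V₃ = V₁ · ln(z₃/z₀)/ln(z₁/z₀) = 11.7 × 4.7432/2.3155 = 23.9674 m/s

23.97 m/s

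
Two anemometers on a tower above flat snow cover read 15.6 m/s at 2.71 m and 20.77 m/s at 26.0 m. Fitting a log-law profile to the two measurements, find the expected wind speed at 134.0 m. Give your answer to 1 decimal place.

24.5 m/s

Log law: V ∝ ln(z/z₀). From the pair, with r = V₁/V₂ = 0.75108,
ln z₀ = (ln z₁ − r·ln z₂)/(1 − r) = (0.9969 − 0.75108×3.2581)/0.24892 = -5.8259 → z₀ = 0.002950 m
V₃ = V₁ · ln(z₃/z₀)/ln(z₁/z₀) = 15.6 × 10.7237/6.8228 = 24.5192 m/s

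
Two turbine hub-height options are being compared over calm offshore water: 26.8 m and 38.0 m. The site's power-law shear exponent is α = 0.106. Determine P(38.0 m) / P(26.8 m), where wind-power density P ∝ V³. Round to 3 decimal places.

Speed ratio: V_B/V_A = (z_B/z_A)^α = (38.0/26.8)^0.106 = (1.4179)^0.106 = 1.03771
Power-density ratio: P_B/P_A = (V_B/V_A)³ = (1.03771)³ = 1.11744

1.117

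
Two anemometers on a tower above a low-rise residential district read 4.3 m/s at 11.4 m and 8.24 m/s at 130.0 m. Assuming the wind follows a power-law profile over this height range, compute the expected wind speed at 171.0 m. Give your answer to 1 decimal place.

First find α: α = ln(V₂/V₁)/ln(z₂/z₁) = ln(8.24/4.3)/ln(130.0/11.4) = 0.65039/2.43392 = 0.2672
Extrapolate from 130.0 m to 171.0 m: V₃ = 8.24 × (171.0/130.0)^0.2672 = 8.24 × 1.0760 = 8.8663 m/s

8.9 m/s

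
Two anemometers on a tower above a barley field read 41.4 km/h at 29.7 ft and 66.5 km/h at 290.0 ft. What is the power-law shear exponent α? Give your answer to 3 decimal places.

Power law: V₂/V₁ = (z₂/z₁)^α ⇒ α = ln(V₂/V₁) / ln(z₂/z₁)
α = ln(66.5/41.4) / ln(290.0/29.7) = ln(1.6063) / ln(9.7643)
  = 0.47392 / 2.27873 = 0.20798

α ≈ 0.208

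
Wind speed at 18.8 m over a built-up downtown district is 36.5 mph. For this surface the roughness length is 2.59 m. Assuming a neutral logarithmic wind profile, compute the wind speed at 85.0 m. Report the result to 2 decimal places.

64.28 mph

Log law: V(z) ∝ ln(z/z₀), so V₂/V₁ = ln(z₂/z₀) / ln(z₁/z₀).
ln(85.0/2.59) = 3.4910, ln(18.8/2.59) = 1.9822
V₂ = 36.5 × 3.4910/1.9822 = 36.5 × 1.7612 = 64.2828 mph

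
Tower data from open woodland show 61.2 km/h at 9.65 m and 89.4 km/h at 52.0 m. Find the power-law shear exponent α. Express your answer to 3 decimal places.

Power law: V₂/V₁ = (z₂/z₁)^α ⇒ α = ln(V₂/V₁) / ln(z₂/z₁)
α = ln(89.4/61.2) / ln(52.0/9.65) = ln(1.4608) / ln(5.3886)
  = 0.37897 / 1.68429 = 0.22501

α ≈ 0.225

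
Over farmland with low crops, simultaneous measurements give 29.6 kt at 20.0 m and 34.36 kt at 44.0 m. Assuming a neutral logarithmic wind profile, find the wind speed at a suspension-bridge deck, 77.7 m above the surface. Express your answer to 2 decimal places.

Log law: V ∝ ln(z/z₀). From the pair, with r = V₁/V₂ = 0.86147,
ln z₀ = (ln z₁ − r·ln z₂)/(1 − r) = (2.9957 − 0.86147×3.7842)/0.13853 = -1.9073 → z₀ = 0.1485 m
V₃ = V₁ · ln(z₃/z₀)/ln(z₁/z₀) = 29.6 × 6.2601/4.9030 = 37.7931 kt

37.79 kt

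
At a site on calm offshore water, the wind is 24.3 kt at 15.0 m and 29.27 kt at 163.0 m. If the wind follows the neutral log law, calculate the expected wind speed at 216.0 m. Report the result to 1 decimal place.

Log law: V ∝ ln(z/z₀). From the pair, with r = V₁/V₂ = 0.83020,
ln z₀ = (ln z₁ − r·ln z₂)/(1 − r) = (2.7081 − 0.83020×5.0938)/0.16980 = -8.9564 → z₀ = 0.0001289 m
V₃ = V₁ · ln(z₃/z₀)/ln(z₁/z₀) = 24.3 × 14.3317/11.6645 = 29.8565 kt

29.9 kt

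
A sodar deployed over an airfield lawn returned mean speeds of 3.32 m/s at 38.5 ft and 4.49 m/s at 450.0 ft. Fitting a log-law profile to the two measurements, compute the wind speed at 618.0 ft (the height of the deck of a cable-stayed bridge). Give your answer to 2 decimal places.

4.64 m/s

Log law: V ∝ ln(z/z₀). From the pair, with r = V₁/V₂ = 0.73942,
ln z₀ = (ln z₁ − r·ln z₂)/(1 − r) = (3.6507 − 0.73942×6.1092)/0.26058 = -3.3259 → z₀ = 0.03594 ft
V₃ = V₁ · ln(z₃/z₀)/ln(z₁/z₀) = 3.32 × 9.7523/6.9765 = 4.6410 m/s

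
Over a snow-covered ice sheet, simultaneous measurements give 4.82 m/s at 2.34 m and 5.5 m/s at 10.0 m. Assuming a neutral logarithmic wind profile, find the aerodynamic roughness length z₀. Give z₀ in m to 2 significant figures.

z₀ ≈ 0.000079 m

Log law: V(z) ∝ ln(z/z₀). With r = V₁/V₂ = 4.82/5.5 = 0.87636,
r · ln(z₂/z₀) = ln(z₁/z₀) ⇒ ln z₀ = (ln z₁ − r·ln z₂)/(1 − r)
ln z₀ = (0.85015 − 0.87636×2.30259) / 0.12364 = -9.4450
z₀ = exp(-9.4450) = 0.00007908 m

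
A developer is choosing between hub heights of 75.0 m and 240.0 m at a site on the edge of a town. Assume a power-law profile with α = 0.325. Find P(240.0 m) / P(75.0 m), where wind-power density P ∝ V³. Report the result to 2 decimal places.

3.11

Speed ratio: V_B/V_A = (z_B/z_A)^α = (240.0/75.0)^0.325 = (3.2000)^0.325 = 1.45940
Power-density ratio: P_B/P_A = (V_B/V_A)³ = (1.45940)³ = 3.10829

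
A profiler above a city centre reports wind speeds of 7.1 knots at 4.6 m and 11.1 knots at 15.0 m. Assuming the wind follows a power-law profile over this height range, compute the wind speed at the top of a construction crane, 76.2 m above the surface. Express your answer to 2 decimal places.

First find α: α = ln(V₂/V₁)/ln(z₂/z₁) = ln(11.1/7.1)/ln(15.0/4.6) = 0.44685/1.18199 = 0.3780
Extrapolate from 15.0 m to 76.2 m: V₃ = 11.1 × (76.2/15.0)^0.3780 = 11.1 × 1.8486 = 20.5198 knots

20.52 knots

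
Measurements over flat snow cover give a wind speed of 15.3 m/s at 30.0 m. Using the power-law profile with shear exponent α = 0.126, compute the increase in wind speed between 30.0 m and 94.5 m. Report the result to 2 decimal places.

2.38 m/s

Power law: V₂ = V₁ · (z₂/z₁)^α = 15.3 × (3.1500)^0.126 = 17.6798 m/s
ΔV = 17.6798 − 15.3 = 2.3798 m/s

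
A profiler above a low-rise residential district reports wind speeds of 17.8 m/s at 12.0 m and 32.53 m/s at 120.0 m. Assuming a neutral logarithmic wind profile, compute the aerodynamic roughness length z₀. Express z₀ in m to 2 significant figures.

Log law: V(z) ∝ ln(z/z₀). With r = V₁/V₂ = 17.8/32.53 = 0.54719,
r · ln(z₂/z₀) = ln(z₁/z₀) ⇒ ln z₀ = (ln z₁ − r·ln z₂)/(1 − r)
ln z₀ = (2.48491 − 0.54719×4.78749) / 0.45281 = -0.2976
z₀ = exp(-0.2976) = 0.7426 m

z₀ ≈ 0.74 m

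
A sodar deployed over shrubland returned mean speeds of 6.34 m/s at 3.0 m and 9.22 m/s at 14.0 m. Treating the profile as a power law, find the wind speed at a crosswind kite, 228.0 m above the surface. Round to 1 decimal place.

First find α: α = ln(V₂/V₁)/ln(z₂/z₁) = ln(9.22/6.34)/ln(14.0/3.0) = 0.37450/1.54045 = 0.2431
Extrapolate from 14.0 m to 228.0 m: V₃ = 9.22 × (228.0/14.0)^0.2431 = 9.22 × 1.9706 = 18.1691 m/s

18.2 m/s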